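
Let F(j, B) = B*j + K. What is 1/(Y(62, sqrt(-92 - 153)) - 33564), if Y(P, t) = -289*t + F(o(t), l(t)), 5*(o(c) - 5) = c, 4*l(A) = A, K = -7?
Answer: 4*I/(-134333*I + 8057*sqrt(5)) ≈ -2.9251e-5 + 3.9229e-6*I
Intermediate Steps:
l(A) = A/4
o(c) = 5 + c/5
F(j, B) = -7 + B*j (F(j, B) = B*j - 7 = -7 + B*j)
Y(P, t) = -7 - 289*t + t*(5 + t/5)/4 (Y(P, t) = -289*t + (-7 + (t/4)*(5 + t/5)) = -289*t + (-7 + t*(5 + t/5)/4) = -7 - 289*t + t*(5 + t/5)/4)
1/(Y(62, sqrt(-92 - 153)) - 33564) = 1/((-7 - 1151*sqrt(-92 - 153)/4 + (sqrt(-92 - 153))**2/20) - 33564) = 1/((-7 - 8057*I*sqrt(5)/4 + (sqrt(-245))**2/20) - 33564) = 1/((-7 - 8057*I*sqrt(5)/4 + (7*I*sqrt(5))**2/20) - 33564) = 1/((-7 - 8057*I*sqrt(5)/4 + (1/20)*(-245)) - 33564) = 1/((-7 - 8057*I*sqrt(5)/4 - 49/4) - 33564) = 1/((-77/4 - 8057*I*sqrt(5)/4) - 33564) = 1/(-134333/4 - 8057*I*sqrt(5)/4)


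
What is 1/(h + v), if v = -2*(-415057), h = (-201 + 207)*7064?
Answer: 1/872498 ≈ 1.1461e-6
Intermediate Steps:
h = 42384 (h = 6*7064 = 42384)
v = 830114
1/(h + v) = 1/(42384 + 830114) = 1/872498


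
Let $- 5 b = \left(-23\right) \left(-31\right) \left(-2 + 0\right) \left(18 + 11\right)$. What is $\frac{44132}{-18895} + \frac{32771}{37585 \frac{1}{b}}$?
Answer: $\frac{5119687197366}{710168575} \approx 7209.1$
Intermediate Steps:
$b = \frac{41354}{5}$ ($b = - \frac{\left(-23\right) \left(-31\right) \left(-2 + 0\right) \left(18 + 11\right)}{5} = - \frac{713 \left(\left(-2\right) 29\right)}{5} = - \frac{713 \left(-58\right)}{5} = \left(- \frac{1}{5}\right) \left(-41354\right) = \frac{41354}{5} \approx 8270.8$)
$\frac{44132}{-18895} + \frac{32771}{37585 \frac{1}{b}} = \frac{44132}{-18895} + \frac{32771}{37585 \frac{1}{\frac{41354}{5}}} = 44132 \left(- \frac{1}{18895}\right) + \frac{32771}{37585 \cdot \frac{5}{41354}} = - \frac{44132}{18895} + \frac{32771}{\frac{187925}{41354}} = - \frac{44132}{18895} + 32771 \cdot \frac{41354}{187925} = - \frac{44132}{18895} + \frac{1355211934}{187925} = \frac{5119687197366}{710168575}$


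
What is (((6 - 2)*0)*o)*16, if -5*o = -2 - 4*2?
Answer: 0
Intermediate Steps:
o = 2 (o = -(-2 - 4*2)/5 = -(-2 - 8)/5 = -⅕*(-10) = 2)
(((6 - 2)*0)*o)*16 = (((6 - 2)*0)*2)*16 = ((4*0)*2)*16 = (0*2)*16 = 0*16 = 0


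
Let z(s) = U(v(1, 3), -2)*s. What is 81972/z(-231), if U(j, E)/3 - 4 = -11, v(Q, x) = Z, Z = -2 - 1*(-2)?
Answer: 828/49 ≈ 16.898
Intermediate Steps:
Z = 0 (Z = -2 + 2 = 0)
v(Q, x) = 0
U(j, E) = -21 (U(j, E) = 12 + 3*(-11) = 12 - 33 = -21)
z(s) = -21*s
81972/z(-231) = 81972/((-21*(-231))) = 81972/4851 = 81972*(1/4851) = 828/49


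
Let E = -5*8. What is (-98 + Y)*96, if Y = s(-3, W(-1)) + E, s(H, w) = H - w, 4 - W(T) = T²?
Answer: -13824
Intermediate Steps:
W(T) = 4 - T²
E = -40
Y = -46 (Y = (-3 - (4 - 1*(-1)²)) - 40 = (-3 - (4 - 1*1)) - 40 = (-3 - (4 - 1)) - 40 = (-3 - 1*3) - 40 = (-3 - 3) - 40 = -6 - 40 = -46)
(-98 + Y)*96 = (-98 - 46)*96 = -144*96 = -13824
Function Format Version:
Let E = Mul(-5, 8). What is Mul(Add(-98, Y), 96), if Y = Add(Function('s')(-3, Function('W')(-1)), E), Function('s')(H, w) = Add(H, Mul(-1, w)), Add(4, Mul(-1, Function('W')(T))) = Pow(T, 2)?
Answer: -13824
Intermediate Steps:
Function('W')(T) = Add(4, Mul(-1, Pow(T, 2)))
E = -40
Y = -46 (Y = Add(Add(-3, Mul(-1, Add(4, Mul(-1, Pow(-1, 2))))), -40) = Add(Add(-3, Mul(-1, Add(4, Mul(-1, 1)))), -40) = Add(Add(-3, Mul(-1, Add(4, -1))), -40) = Add(Add(-3, Mul(-1, 3)), -40) = Add(Add(-3, -3), -40) = Add(-6, -40) = -46)
Mul(Add(-98, Y), 96) = Mul(Add(-98, -46), 96) = Mul(-144, 96) = -13824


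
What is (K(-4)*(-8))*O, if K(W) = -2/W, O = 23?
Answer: -92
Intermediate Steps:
(K(-4)*(-8))*O = (-2/(-4)*(-8))*23 = (-2*(-¼)*(-8))*23 = ((½)*(-8))*23 = -4*23 = -92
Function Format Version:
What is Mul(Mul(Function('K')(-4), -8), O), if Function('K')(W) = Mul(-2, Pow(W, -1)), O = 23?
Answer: -92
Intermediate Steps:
Mul(Mul(Function('K')(-4), -8), O) = Mul(Mul(Mul(-2, Pow(-4, -1)), -8), 23) = Mul(Mul(Mul(-2, Rational(-1, 4)), -8), 23) = Mul(Mul(Rational(1, 2), -8), 23) = Mul(-4, 23) = -92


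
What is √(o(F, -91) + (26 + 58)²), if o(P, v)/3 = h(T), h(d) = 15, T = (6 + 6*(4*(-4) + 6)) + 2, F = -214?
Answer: 3*√789 ≈ 84.267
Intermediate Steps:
T = -52 (T = (6 + 6*(-16 + 6)) + 2 = (6 + 6*(-10)) + 2 = (6 - 60) + 2 = -54 + 2 = -52)
o(P, v) = 45 (o(P, v) = 3*15 = 45)
√(o(F, -91) + (26 + 58)²) = √(45 + (26 + 58)²) = √(45 + 84²) = √(45 + 7056) = √7101 = 3*√789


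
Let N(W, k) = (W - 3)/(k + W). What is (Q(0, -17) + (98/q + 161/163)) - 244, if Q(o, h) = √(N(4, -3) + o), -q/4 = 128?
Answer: -10106675/41728 ≈ -242.20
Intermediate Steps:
q = -512 (q = -4*128 = -512)
N(W, k) = (-3 + W)/(W + k)
Q(o, h) = √(1 + o) (Q(o, h) = √((-3 + 4)/(4 - 3) + o) = √(1/1 + o) = √(1*1 + o) = √(1 + o))
(Q(0, -17) + (98/q + 161/163)) - 244 = (√(1 + 0) + (98/(-512) + 161/163)) - 244 = (√1 + (98*(-1/512) + 161*(1/163))) - 244 = (1 + (-49/256 + 161/163)) - 244 = (1 + 33229/41728) - 244 = 74957/41728 - 244 = -10106675/41728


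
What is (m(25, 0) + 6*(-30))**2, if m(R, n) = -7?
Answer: 34969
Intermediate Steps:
(m(25, 0) + 6*(-30))**2 = (-7 + 6*(-30))**2 = (-7 - 180)**2 = (-187)**2 = 34969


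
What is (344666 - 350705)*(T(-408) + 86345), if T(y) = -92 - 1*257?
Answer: -519329844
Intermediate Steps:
T(y) = -349 (T(y) = -92 - 257 = -349)
(344666 - 350705)*(T(-408) + 86345) = (344666 - 350705)*(-349 + 86345) = -6039*85996 = -519329844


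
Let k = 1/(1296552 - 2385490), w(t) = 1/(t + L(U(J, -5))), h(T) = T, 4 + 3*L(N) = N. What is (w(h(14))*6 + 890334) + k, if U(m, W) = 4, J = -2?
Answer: 6786632943851/7622566 ≈ 8.9033e+5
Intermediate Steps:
L(N) = -4/3 + N/3
w(t) = 1/t (w(t) = 1/(t + (-4/3 + (1/3)*4)) = 1/(t + (-4/3 + 4/3)) = 1/(t + 0) = 1/t)
k = -1/1088938 (k = 1/(-1088938) = -1/1088938 ≈ -9.1833e-7)
(w(h(14))*6 + 890334) + k = (6/14 + 890334) - 1/1088938 = ((1/14)*6 + 890334) - 1/1088938 = (3/7 + 890334) - 1/1088938 = 6232341/7 - 1/1088938 = 6786632943851/7622566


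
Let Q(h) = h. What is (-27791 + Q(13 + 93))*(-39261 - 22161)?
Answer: 1700468070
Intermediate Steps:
(-27791 + Q(13 + 93))*(-39261 - 22161) = (-27791 + (13 + 93))*(-39261 - 22161) = (-27791 + 106)*(-61422) = -27685*(-61422) = 1700468070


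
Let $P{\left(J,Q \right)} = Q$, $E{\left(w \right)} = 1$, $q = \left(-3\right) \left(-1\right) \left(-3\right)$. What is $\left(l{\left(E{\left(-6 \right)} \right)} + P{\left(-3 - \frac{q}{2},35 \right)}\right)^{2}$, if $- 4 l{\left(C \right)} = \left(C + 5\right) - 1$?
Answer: $\frac{18225}{16} \approx 1139.1$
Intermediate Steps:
$q = -9$ ($q = 3 \left(-3\right) = -9$)
$l{\left(C \right)} = -1 - \frac{C}{4}$ ($l{\left(C \right)} = - \frac{\left(C + 5\right) - 1}{4} = - \frac{\left(5 + C\right) - 1}{4} = - \frac{4 + C}{4} = -1 - \frac{C}{4}$)
$\left(l{\left(E{\left(-6 \right)} \right)} + P{\left(-3 - \frac{q}{2},35 \right)}\right)^{2} = \left(\left(-1 - \frac{1}{4}\right) + 35\right)^{2} = \left(- \frac{5}{4} + 35\right)^{2} = \left(\frac{135}{4}\right)^{2} = \frac{18225}{16}$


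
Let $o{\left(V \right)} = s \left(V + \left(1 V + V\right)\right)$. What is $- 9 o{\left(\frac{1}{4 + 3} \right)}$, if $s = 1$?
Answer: $- \frac{27}{7} \approx -3.8571$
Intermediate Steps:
$o{\left(V \right)} = 3 V$ ($o{\left(V \right)} = 1 \left(V + \left(1 V + V\right)\right) = 1 \left(V + \left(V + V\right)\right) = 1 \left(V + 2 V\right) = 1 \cdot 3 V = 3 V$)
$- 9 o{\left(\frac{1}{4 + 3} \right)} = - 9 \frac{3}{4 + 3} = - 9 \cdot \frac{3}{7} = - 9 \cdot 3 \cdot \frac{1}{7} = \left(-9\right) \frac{3}{7} = - \frac{27}{7}$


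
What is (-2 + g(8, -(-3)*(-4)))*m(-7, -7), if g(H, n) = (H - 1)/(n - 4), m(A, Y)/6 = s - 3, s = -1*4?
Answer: 819/8 ≈ 102.38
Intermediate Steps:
s = -4
m(A, Y) = -42 (m(A, Y) = 6*(-4 - 3) = 6*(-7) = -42)
g(H, n) = (-1 + H)/(-4 + n)
(-2 + g(8, -(-3)*(-4)))*m(-7, -7) = (-2 + (-1 + 8)/(-4 - (-3)*(-4)))*(-42) = (-2 + 7/(-4 - 1*12))*(-42) = (-2 + 7/(-4 - 12))*(-42) = (-2 + 7/(-16))*(-42) = (-2 - 1/16*7)*(-42) = (-2 - 7/16)*(-42) = -39/16*(-42) = 819/8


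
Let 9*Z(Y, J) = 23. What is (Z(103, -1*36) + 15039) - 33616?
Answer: -167170/9 ≈ -18574.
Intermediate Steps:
Z(Y, J) = 23/9 (Z(Y, J) = (1/9)*23 = 23/9)
(Z(103, -1*36) + 15039) - 33616 = (23/9 + 15039) - 33616 = 135374/9 - 33616 = -167170/9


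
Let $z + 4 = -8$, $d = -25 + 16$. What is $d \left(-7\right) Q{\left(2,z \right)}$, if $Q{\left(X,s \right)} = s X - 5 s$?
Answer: $2268$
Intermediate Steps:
$d = -9$
$z = -12$ ($z = -4 - 8 = -12$)
$Q{\left(X,s \right)} = - 5 s + X s$ ($Q{\left(X,s \right)} = X s - 5 s = - 5 s + X s$)
$d \left(-7\right) Q{\left(2,z \right)} = \left(-9\right) \left(-7\right) \left(- 12 \left(-5 + 2\right)\right) = 63 \left(\left(-12\right) \left(-3\right)\right) = 63 \cdot 36 = 2268$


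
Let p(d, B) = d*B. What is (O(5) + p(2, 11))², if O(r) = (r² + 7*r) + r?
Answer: 7569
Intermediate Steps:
p(d, B) = B*d
O(r) = r² + 8*r
(O(5) + p(2, 11))² = (5*(8 + 5) + 11*2)² = (5*13 + 22)² = (65 + 22)² = 87² = 7569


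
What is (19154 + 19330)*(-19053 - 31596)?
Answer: -1949176116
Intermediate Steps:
(19154 + 19330)*(-19053 - 31596) = 38484*(-50649) = -1949176116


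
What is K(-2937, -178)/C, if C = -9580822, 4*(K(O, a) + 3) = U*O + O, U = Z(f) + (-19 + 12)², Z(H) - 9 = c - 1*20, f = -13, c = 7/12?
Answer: 465073/153293152 ≈ 0.0030339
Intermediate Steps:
c = 7/12 (c = 7*(1/12) = 7/12 ≈ 0.58333)
Z(H) = -125/12 (Z(H) = 9 + (7/12 - 1*20) = 9 + (7/12 - 20) = 9 - 233/12 = -125/12)
U = 463/12 (U = -125/12 + (-19 + 12)² = -125/12 + (-7)² = -125/12 + 49 = 463/12 ≈ 38.583)
K(O, a) = -3 + 475*O/48 (K(O, a) = -3 + (463*O/12 + O)/4 = -3 + (475*O/12)/4 = -3 + 475*O/48)
K(-2937, -178)/C = (-3 + (475/48)*(-2937))/(-9580822) = (-3 - 465025/16)*(-1/9580822) = -465073/16*(-1/9580822) = 465073/153293152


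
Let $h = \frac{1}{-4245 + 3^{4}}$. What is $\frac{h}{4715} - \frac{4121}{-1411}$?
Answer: $\frac{80908663049}{27702529860} \approx 2.9206$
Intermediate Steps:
$h = - \frac{1}{4164}$ ($h = \frac{1}{-4245 + 81} = \frac{1}{-4164} = - \frac{1}{4164} \approx -0.00024015$)
$\frac{h}{4715} - \frac{4121}{-1411} = - \frac{1}{4164 \cdot 4715} - \frac{4121}{-1411} = \left(- \frac{1}{4164}\right) \frac{1}{4715} - - \frac{4121}{1411} = - \frac{1}{19633260} + \frac{4121}{1411} = \frac{80908663049}{27702529860}$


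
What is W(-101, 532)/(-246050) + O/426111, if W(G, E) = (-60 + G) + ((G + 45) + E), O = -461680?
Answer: -3249445399/2995560330 ≈ -1.0848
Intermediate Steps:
W(G, E) = -15 + E + 2*G (W(G, E) = (-60 + G) + ((45 + G) + E) = (-60 + G) + (45 + E + G) = -15 + E + 2*G)
W(-101, 532)/(-246050) + O/426111 = (-15 + 532 + 2*(-101))/(-246050) - 461680/426111 = (-15 + 532 - 202)*(-1/246050) - 461680*1/426111 = 315*(-1/246050) - 461680/426111 = -9/7030 - 461680/426111 = -3249445399/2995560330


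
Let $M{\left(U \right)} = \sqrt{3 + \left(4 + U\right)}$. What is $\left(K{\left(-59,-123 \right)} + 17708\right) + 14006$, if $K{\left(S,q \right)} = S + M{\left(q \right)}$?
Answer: $31655 + 2 i \sqrt{29} \approx 31655.0 + 10.77 i$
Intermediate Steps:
$M{\left(U \right)} = \sqrt{7 + U}$
$K{\left(S,q \right)} = S + \sqrt{7 + q}$
$\left(K{\left(-59,-123 \right)} + 17708\right) + 14006 = \left(\left(-59 + \sqrt{7 - 123}\right) + 17708\right) + 14006 = \left(\left(-59 + \sqrt{-116}\right) + 17708\right) + 14006 = \left(\left(-59 + 2 i \sqrt{29}\right) + 17708\right) + 14006 = \left(17649 + 2 i \sqrt{29}\right) + 14006 = 31655 + 2 i \sqrt{29}$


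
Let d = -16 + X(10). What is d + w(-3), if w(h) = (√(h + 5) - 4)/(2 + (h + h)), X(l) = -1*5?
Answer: -20 - √2/4 ≈ -20.354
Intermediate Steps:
X(l) = -5
d = -21 (d = -16 - 5 = -21)
w(h) = (-4 + √(5 + h))/(2 + 2*h) (w(h) = (√(5 + h) - 4)/(2 + 2*h) = (-4 + √(5 + h))/(2 + 2*h))
d + w(-3) = -21 + (-4 + √(5 - 3))/(2*(1 - 3)) = -21 + (½)*(-4 + √2)/(-2) = -21 + (½)*(-½)*(-4 + √2) = -21 + (1 - √2/4) = -20 - √2/4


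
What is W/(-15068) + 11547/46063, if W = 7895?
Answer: -189677189/694077284 ≈ -0.27328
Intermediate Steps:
W/(-15068) + 11547/46063 = 7895/(-15068) + 11547/46063 = 7895*(-1/15068) + 11547*(1/46063) = -7895/15068 + 11547/46063 = -189677189/694077284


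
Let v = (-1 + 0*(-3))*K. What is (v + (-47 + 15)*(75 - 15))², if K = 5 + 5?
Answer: 3724900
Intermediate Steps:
K = 10
v = -10 (v = (-1 + 0*(-3))*10 = (-1 + 0)*10 = -1*10 = -10)
(v + (-47 + 15)*(75 - 15))² = (-10 + (-47 + 15)*(75 - 15))² = (-10 - 32*60)² = (-10 - 1920)² = (-1930)² = 3724900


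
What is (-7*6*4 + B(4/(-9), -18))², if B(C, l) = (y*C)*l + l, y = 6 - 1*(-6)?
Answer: 8100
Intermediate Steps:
y = 12 (y = 6 + 6 = 12)
B(C, l) = l + 12*C*l (B(C, l) = (12*C)*l + l = 12*C*l + l = l + 12*C*l)
(-7*6*4 + B(4/(-9), -18))² = (-7*6*4 - 18*(1 + 12*(4/(-9))))² = (-42*4 - 18*(1 + 12*(4*(-⅑))))² = (-168 - 18*(1 + 12*(-4/9)))² = (-168 - 18*(1 - 16/3))² = (-168 - 18*(-13/3))² = (-168 + 78)² = (-90)² = 8100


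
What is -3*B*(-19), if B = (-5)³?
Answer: -7125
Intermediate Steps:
B = -125
-3*B*(-19) = -3*(-125)*(-19) = 375*(-19) = -7125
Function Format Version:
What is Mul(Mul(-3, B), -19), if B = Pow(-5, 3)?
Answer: -7125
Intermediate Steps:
B = -125
Mul(Mul(-3, B), -19) = Mul(Mul(-3, -125), -19) = Mul(375, -19) = -7125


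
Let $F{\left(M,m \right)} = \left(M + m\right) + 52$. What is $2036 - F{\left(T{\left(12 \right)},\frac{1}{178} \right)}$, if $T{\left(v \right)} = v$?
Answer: $\frac{351015}{178} \approx 1972.0$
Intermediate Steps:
$F{\left(M,m \right)} = 52 + M + m$
$2036 - F{\left(T{\left(12 \right)},\frac{1}{178} \right)} = 2036 - \left(52 + 12 + \frac{1}{178}\right) = 2036 - \frac{11393}{178} = \frac{351015}{178}$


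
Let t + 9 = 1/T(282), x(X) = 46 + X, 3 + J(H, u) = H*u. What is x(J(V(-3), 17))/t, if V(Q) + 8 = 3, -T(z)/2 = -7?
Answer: 588/125 ≈ 4.7040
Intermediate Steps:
T(z) = 14 (T(z) = -2*(-7) = 14)
V(Q) = -5 (V(Q) = -8 + 3 = -5)
J(H, u) = -3 + H*u
t = -125/14 (t = -9 + 1/14 = -125/14 ≈ -8.9286)
x(J(V(-3), 17))/t = (46 + (-3 - 5*17))/(-125/14) = (46 + (-3 - 85))*(-14/125) = (46 - 88)*(-14/125) = -42*(-14/125) = 588/125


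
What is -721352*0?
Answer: 0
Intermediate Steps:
-721352*0 = -90169*0 = 0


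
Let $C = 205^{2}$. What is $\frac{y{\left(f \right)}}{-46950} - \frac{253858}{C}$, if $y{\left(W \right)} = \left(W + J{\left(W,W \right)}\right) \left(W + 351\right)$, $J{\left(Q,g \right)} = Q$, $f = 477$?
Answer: $- \frac{300764566}{13153825} \approx -22.865$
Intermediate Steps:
$y{\left(W \right)} = 2 W \left(351 + W\right)$ ($y{\left(W \right)} = \left(W + W\right) \left(W + 351\right) = 2 W \left(351 + W\right)$)
$C = 42025$
$\frac{y{\left(f \right)}}{-46950} - \frac{253858}{C} = \frac{2 \cdot 477 \left(351 + 477\right)}{-46950} - \frac{253858}{42025} = 2 \cdot 477 \cdot 828 \left(- \frac{1}{46950}\right) - \frac{253858}{42025} = 789912 \left(- \frac{1}{46950}\right) - \frac{253858}{42025} = - \frac{131652}{7825} - \frac{253858}{42025} = - \frac{300764566}{13153825}$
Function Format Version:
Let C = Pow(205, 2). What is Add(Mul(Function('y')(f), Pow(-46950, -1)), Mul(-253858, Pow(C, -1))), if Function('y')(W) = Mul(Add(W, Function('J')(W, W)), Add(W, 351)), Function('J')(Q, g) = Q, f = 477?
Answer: Rational(-300764566, 13153825) ≈ -22.865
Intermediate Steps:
Function('y')(W) = Mul(2, W, Add(351, W)) (Function('y')(W) = Mul(Add(W, W), Add(W, 351)) = Mul(Mul(2, W), Add(351, W)) = Mul(2, W, Add(351, W)))
C = 42025
Add(Mul(Function('y')(f), Pow(-46950, -1)), Mul(-253858, Pow(C, -1))) = Add(Mul(Mul(2, 477, Add(351, 477)), Pow(-46950, -1)), Mul(-253858, Pow(42025, -1))) = Add(Mul(Mul(2, 477, 828), Rational(-1, 46950)), Mul(-253858, Rational(1, 42025))) = Add(Mul(789912, Rational(-1, 46950)), Rational(-253858, 42025)) = Add(Rational(-131652, 7825), Rational(-253858, 42025)) = Rational(-300764566, 13153825)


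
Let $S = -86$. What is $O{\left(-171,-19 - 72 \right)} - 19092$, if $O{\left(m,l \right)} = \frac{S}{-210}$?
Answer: $- \frac{2004617}{105} \approx -19092.0$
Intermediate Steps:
$O{\left(m,l \right)} = \frac{43}{105}$ ($O{\left(m,l \right)} = - \frac{86}{-210} = \left(-86\right) \left(- \frac{1}{210}\right) = \frac{43}{105}$)
$O{\left(-171,-19 - 72 \right)} - 19092 = \frac{43}{105} - 19092 = - \frac{2004617}{105}$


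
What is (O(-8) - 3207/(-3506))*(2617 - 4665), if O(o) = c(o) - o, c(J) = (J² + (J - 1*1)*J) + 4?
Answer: -534625280/1753 ≈ -3.0498e+5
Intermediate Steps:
c(J) = 4 + J² + J*(-1 + J) (c(J) = (J² + (J - 1)*J) + 4 = (J² + (-1 + J)*J) + 4 = (J² + J*(-1 + J)) + 4 = 4 + J² + J*(-1 + J))
O(o) = 4 - 2*o + 2*o² (O(o) = (4 - o + 2*o²) - o = 4 - 2*o + 2*o²)
(O(-8) - 3207/(-3506))*(2617 - 4665) = ((4 - 2*(-8) + 2*(-8)²) - 3207/(-3506))*(2617 - 4665) = ((4 + 16 + 2*64) - 3207*(-1/3506))*(-2048) = ((4 + 16 + 128) + 3207/3506)*(-2048) = (148 + 3207/3506)*(-2048) = (522095/3506)*(-2048) = -534625280/1753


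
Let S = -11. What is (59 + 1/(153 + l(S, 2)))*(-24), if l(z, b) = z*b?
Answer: -185520/131 ≈ -1416.2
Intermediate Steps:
l(z, b) = b*z
(59 + 1/(153 + l(S, 2)))*(-24) = (59 + 1/(153 + 2*(-11)))*(-24) = (59 + 1/(153 - 22))*(-24) = (59 + 1/131)*(-24) = (7730/131)*(-24) = -185520/131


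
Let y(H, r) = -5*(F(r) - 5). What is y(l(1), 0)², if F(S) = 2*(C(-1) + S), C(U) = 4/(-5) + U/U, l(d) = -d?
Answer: 529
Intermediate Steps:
C(U) = ⅕ (C(U) = 4*(-⅕) + 1 = -⅘ + 1 = ⅕)
F(S) = ⅖ + 2*S (F(S) = 2*(⅕ + S) = ⅖ + 2*S)
y(H, r) = 23 - 10*r (y(H, r) = -5*((⅖ + 2*r) - 5) = -5*(-23/5 + 2*r) = 23 - 10*r)
y(l(1), 0)² = (23 - 10*0)² = (23 + 0)² = 23² = 529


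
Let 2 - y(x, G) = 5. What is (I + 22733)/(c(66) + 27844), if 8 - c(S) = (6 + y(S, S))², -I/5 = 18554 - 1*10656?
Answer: -16757/27843 ≈ -0.60184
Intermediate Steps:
y(x, G) = -3 (y(x, G) = 2 - 1*5 = 2 - 5 = -3)
I = -39490 (I = -5*(18554 - 1*10656) = -5*(18554 - 10656) = -5*7898 = -39490)
c(S) = -1 (c(S) = 8 - (6 - 3)² = 8 - 1*3² = 8 - 1*9 = 8 - 9 = -1)
(I + 22733)/(c(66) + 27844) = (-39490 + 22733)/(-1 + 27844) = -16757/27843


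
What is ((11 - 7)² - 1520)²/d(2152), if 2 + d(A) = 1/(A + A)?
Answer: -9735716864/8607 ≈ -1.1311e+6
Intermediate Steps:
d(A) = -2 + 1/(2*A) (d(A) = -2 + 1/(A + A) = -2 + 1/(2*A))
((11 - 7)² - 1520)²/d(2152) = ((11 - 7)² - 1520)²/(-2 + (½)/2152) = (4² - 1520)²/(-2 + (½)*(1/2152)) = (16 - 1520)²/(-2 + 1/4304) = (-1504)²/(-8607/4304) = 2262016*(-4304/8607) = -9735716864/8607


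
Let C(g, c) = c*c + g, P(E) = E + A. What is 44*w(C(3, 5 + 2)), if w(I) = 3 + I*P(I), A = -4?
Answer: 109956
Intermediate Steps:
P(E) = -4 + E (P(E) = E - 4 = -4 + E)
C(g, c) = g + c² (C(g, c) = c² + g = g + c²)
w(I) = 3 + I*(-4 + I)
44*w(C(3, 5 + 2)) = 44*(3 + (3 + (5 + 2)²)*(-4 + (3 + (5 + 2)²))) = 44*(3 + (3 + 7²)*(-4 + (3 + 7²))) = 44*(3 + (3 + 49)*(-4 + (3 + 49))) = 44*(3 + 52*(-4 + 52)) = 44*(3 + 52*48) = 44*(3 + 2496) = 44*2499 = 109956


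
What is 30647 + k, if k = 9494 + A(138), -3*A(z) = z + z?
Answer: 40049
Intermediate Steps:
A(z) = -2*z/3 (A(z) = -(z + z)/3 = -2*z/3)
k = 9402 (k = 9494 - ⅔*138 = 9494 - 92 = 9402)
30647 + k = 30647 + 9402 = 40049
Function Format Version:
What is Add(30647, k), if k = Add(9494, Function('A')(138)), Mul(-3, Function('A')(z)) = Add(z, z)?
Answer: 40049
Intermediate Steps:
Function('A')(z) = Mul(Rational(-2, 3), z) (Function('A')(z) = Mul(Rational(-1, 3), Add(z, z)) = Mul(Rational(-1, 3), Mul(2, z)) = Mul(Rational(-2, 3), z))
k = 9402 (k = Add(9494, Mul(Rational(-2, 3), 138)) = Add(9494, -92) = 9402)
Add(30647, k) = Add(30647, 9402) = 40049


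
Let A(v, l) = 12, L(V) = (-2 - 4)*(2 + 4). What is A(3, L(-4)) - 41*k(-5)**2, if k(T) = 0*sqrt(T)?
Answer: 12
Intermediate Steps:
L(V) = -36 (L(V) = -6*6 = -36)
k(T) = 0
A(3, L(-4)) - 41*k(-5)**2 = 12 - 41*0**2 = 12 - 41*0 = 12 + 0 = 12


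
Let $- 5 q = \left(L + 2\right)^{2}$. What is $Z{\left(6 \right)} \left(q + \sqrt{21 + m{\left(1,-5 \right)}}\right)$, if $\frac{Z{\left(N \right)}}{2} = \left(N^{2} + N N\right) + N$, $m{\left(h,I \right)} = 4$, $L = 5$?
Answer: $- \frac{3744}{5} \approx -748.8$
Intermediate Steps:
$q = - \frac{49}{5}$ ($q = - \frac{\left(5 + 2\right)^{2}}{5} = - \frac{7^{2}}{5} = \left(- \frac{1}{5}\right) 49 = - \frac{49}{5} \approx -9.8$)
$Z{\left(N \right)} = 2 N + 4 N^{2}$ ($Z{\left(N \right)} = 2 \left(\left(N^{2} + N N\right) + N\right) = 2 \left(\left(N^{2} + N^{2}\right) + N\right) = 2 \left(2 N^{2} + N\right) = 2 \left(N + 2 N^{2}\right) = 2 N + 4 N^{2}$)
$Z{\left(6 \right)} \left(q + \sqrt{21 + m{\left(1,-5 \right)}}\right) = 2 \cdot 6 \left(1 + 2 \cdot 6\right) \left(- \frac{49}{5} + \sqrt{21 + 4}\right) = 2 \cdot 6 \left(1 + 12\right) \left(- \frac{49}{5} + \sqrt{25}\right) = 2 \cdot 6 \cdot 13 \left(- \frac{49}{5} + 5\right) = 156 \left(- \frac{24}{5}\right) = - \frac{3744}{5}$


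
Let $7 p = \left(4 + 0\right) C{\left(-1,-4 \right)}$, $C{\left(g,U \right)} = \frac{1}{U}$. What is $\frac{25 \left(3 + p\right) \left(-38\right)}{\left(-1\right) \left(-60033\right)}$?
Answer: $- \frac{19000}{420231} \approx -0.045213$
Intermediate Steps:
$p = - \frac{1}{7}$ ($p = \frac{\left(4 + 0\right) \frac{1}{-4}}{7} = \frac{4 \left(- \frac{1}{4}\right)}{7} = \frac{1}{7} \left(-1\right) = - \frac{1}{7} \approx -0.14286$)
$\frac{25 \left(3 + p\right) \left(-38\right)}{\left(-1\right) \left(-60033\right)} = \frac{25 \left(3 - \frac{1}{7}\right) \left(-38\right)}{\left(-1\right) \left(-60033\right)} = \frac{25 \cdot \frac{20}{7} \left(-38\right)}{60033} = \frac{500}{7} \left(-38\right) \frac{1}{60033} = \left(- \frac{19000}{7}\right) \frac{1}{60033} = - \frac{19000}{420231}$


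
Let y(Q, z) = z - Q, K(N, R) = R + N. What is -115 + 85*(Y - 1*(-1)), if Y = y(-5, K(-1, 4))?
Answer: 650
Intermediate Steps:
K(N, R) = N + R
Y = 8 (Y = (-1 + 4) - 1*(-5) = 3 + 5 = 8)
-115 + 85*(Y - 1*(-1)) = -115 + 85*(8 - 1*(-1)) = -115 + 85*(8 + 1) = -115 + 85*9 = -115 + 765 = 650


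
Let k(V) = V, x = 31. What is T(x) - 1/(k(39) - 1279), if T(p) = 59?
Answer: 73161/1240 ≈ 59.001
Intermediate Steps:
T(x) - 1/(k(39) - 1279) = 59 - 1/(39 - 1279) = 59 - 1/(-1240) = 59 - 1*(-1/1240) = 59 + 1/1240 = 73161/1240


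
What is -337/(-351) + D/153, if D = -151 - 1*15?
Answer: -745/5967 ≈ -0.12485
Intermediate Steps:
D = -166 (D = -151 - 15 = -166)
-337/(-351) + D/153 = -337/(-351) - 166/153 = -337*(-1/351) - 166*1/153 = 337/351 - 166/153 = -745/5967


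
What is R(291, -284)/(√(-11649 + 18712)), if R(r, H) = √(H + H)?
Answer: 2*I*√1002946/7063 ≈ 0.28358*I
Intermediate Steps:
R(r, H) = √2*√H (R(r, H) = √(2*H) = √2*√H)
R(291, -284)/(√(-11649 + 18712)) = (√2*√(-284))/(√(-11649 + 18712)) = (√2*(2*I*√71))/(√7063) = (2*I*√142)*(√7063/7063) = 2*I*√1002946/7063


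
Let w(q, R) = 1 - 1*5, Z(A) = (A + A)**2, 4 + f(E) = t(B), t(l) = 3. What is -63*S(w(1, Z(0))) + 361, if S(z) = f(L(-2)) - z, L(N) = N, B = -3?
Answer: 172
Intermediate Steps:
f(E) = -1 (f(E) = -4 + 3 = -1)
Z(A) = 4*A**2 (Z(A) = (2*A)**2 = 4*A**2)
w(q, R) = -4 (w(q, R) = 1 - 5 = -4)
S(z) = -1 - z
-63*S(w(1, Z(0))) + 361 = -63*(-1 - 1*(-4)) + 361 = -63*(-1 + 4) + 361 = -63*3 + 361 = -189 + 361 = 172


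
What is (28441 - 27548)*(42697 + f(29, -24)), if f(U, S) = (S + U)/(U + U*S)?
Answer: 25431652342/667 ≈ 3.8128e+7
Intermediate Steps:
f(U, S) = (S + U)/(U + S*U)
(28441 - 27548)*(42697 + f(29, -24)) = (28441 - 27548)*(42697 + (-24 + 29)/(29*(1 - 24))) = 893*(42697 + (1/29)*5/(-23)) = 893*(42697 + (1/29)*(-1/23)*5) = 893*(42697 - 5/667) = 893*(28478894/667) = 25431652342/667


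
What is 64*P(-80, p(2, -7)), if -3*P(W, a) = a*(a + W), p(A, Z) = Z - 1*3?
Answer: -19200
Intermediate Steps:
p(A, Z) = -3 + Z (p(A, Z) = Z - 3 = -3 + Z)
P(W, a) = -a*(W + a)/3 (P(W, a) = -a*(a + W)/3 = -a*(W + a)/3)
64*P(-80, p(2, -7)) = 64*(-(-3 - 7)*(-80 + (-3 - 7))/3) = 64*(-⅓*(-10)*(-80 - 10)) = 64*(-⅓*(-10)*(-90)) = 64*(-300) = -19200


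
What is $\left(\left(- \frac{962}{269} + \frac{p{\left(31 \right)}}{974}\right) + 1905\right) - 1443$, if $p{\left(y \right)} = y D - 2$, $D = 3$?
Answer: $\frac{120134263}{262006} \approx 458.52$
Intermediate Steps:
$p{\left(y \right)} = -2 + 3 y$ ($p{\left(y \right)} = y 3 - 2 = 3 y - 2 = -2 + 3 y$)
$\left(\left(- \frac{962}{269} + \frac{p{\left(31 \right)}}{974}\right) + 1905\right) - 1443 = \left(\left(- \frac{962}{269} + \frac{-2 + 3 \cdot 31}{974}\right) + 1905\right) - 1443 = \left(\left(\left(-962\right) \frac{1}{269} + \left(-2 + 93\right) \frac{1}{974}\right) + 1905\right) - 1443 = \left(\left(- \frac{962}{269} + 91 \cdot \frac{1}{974}\right) + 1905\right) - 1443 = \left(\left(- \frac{962}{269} + \frac{91}{974}\right) + 1905\right) - 1443 = \left(- \frac{912509}{262006} + 1905\right) - 1443 = \frac{498208921}{262006} - 1443 = \frac{120134263}{262006}$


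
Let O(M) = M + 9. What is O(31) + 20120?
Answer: 20160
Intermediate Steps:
O(M) = 9 + M
O(31) + 20120 = (9 + 31) + 20120 = 40 + 20120 = 20160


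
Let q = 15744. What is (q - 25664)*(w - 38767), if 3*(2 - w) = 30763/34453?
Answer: 39746884588160/103359 ≈ 3.8455e+8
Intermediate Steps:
w = 175955/103359 (w = 2 - 30763/(3*34453) = 2 - 1/3*30763/34453 = 2 - 30763/103359 = 175955/103359 ≈ 1.7024)
(q - 25664)*(w - 38767) = (15744 - 25664)*(175955/103359 - 38767) = -9920*(-4006742398/103359) = 39746884588160/103359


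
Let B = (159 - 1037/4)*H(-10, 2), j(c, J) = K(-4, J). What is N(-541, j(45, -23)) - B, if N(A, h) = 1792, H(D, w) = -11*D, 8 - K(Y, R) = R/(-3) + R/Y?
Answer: 25639/2 ≈ 12820.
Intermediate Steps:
K(Y, R) = 8 + R/3 - R/Y (K(Y, R) = 8 - (R/(-3) + R/Y) = 8 - (R*(-⅓) + R/Y) = 8 - (-R/3 + R/Y) = 8 + (R/3 - R/Y) = 8 + R/3 - R/Y)
j(c, J) = 8 + 7*J/12 (j(c, J) = 8 + J/3 - 1*J/(-4) = 8 + J/3 - 1*J*(-¼) = 8 + J/3 + J/4 = 8 + 7*J/12)
B = -22055/2 (B = (159 - 1037/4)*(-11*(-10)) = (159 - 1037*¼)*110 = (159 - 1037/4)*110 = -401/4*110 = -22055/2 ≈ -11028.)
N(-541, j(45, -23)) - B = 1792 - 1*(-22055/2) = 1792 + 22055/2 = 25639/2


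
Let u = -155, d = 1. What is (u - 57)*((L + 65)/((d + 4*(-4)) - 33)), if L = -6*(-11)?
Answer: 6943/12 ≈ 578.58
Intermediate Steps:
L = 66
(u - 57)*((L + 65)/((d + 4*(-4)) - 33)) = (-155 - 57)*((66 + 65)/((1 + 4*(-4)) - 33)) = -27772/((1 - 16) - 33) = -27772/(-15 - 33) = -27772/(-48) = -27772*(-1)/48 = -212*(-131/48) = 6943/12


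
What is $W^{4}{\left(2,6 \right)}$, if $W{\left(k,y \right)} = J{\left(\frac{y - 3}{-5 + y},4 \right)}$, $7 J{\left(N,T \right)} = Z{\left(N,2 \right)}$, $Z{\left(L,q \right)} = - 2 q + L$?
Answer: $\frac{1}{2401} \approx 0.00041649$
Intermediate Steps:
$Z{\left(L,q \right)} = L - 2 q$
$J{\left(N,T \right)} = - \frac{4}{7} + \frac{N}{7}$ ($J{\left(N,T \right)} = \frac{N - 4}{7} = \frac{-4 + N}{7} = - \frac{4}{7} + \frac{N}{7}$)
$W{\left(k,y \right)} = - \frac{4}{7} + \frac{-3 + y}{7 \left(-5 + y\right)}$ ($W{\left(k,y \right)} = - \frac{4}{7} + \frac{\left(y - 3\right) \frac{1}{-5 + y}}{7} = - \frac{4}{7} + \frac{\left(-3 + y\right) \frac{1}{-5 + y}}{7} = - \frac{4}{7} + \frac{\frac{1}{-5 + y} \left(-3 + y\right)}{7} = - \frac{4}{7} + \frac{-3 + y}{7 \left(-5 + y\right)}$)
$W^{4}{\left(2,6 \right)} = \left(\frac{17 - 18}{7 \left(-5 + 6\right)}\right)^{4} = \left(\frac{17 - 18}{7 \cdot 1}\right)^{4} = \left(\frac{1}{7} \cdot 1 \left(-1\right)\right)^{4} = \left(- \frac{1}{7}\right)^{4} = \frac{1}{2401}$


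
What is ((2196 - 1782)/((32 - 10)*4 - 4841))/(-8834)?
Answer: 207/20994001 ≈ 9.8600e-6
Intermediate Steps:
((2196 - 1782)/((32 - 10)*4 - 4841))/(-8834) = (414/(22*4 - 4841))*(-1/8834) = (414/(88 - 4841))*(-1/8834) = (414/(-4753))*(-1/8834) = (414*(-1/4753))*(-1/8834) = -414/4753*(-1/8834) = 207/20994001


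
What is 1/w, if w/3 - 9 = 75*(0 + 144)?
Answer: 1/32427 ≈ 3.0838e-5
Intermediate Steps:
w = 32427 (w = 27 + 3*(75*(0 + 144)) = 27 + 3*(75*144) = 27 + 3*10800 = 27 + 32400 = 32427)
1/w = 1/32427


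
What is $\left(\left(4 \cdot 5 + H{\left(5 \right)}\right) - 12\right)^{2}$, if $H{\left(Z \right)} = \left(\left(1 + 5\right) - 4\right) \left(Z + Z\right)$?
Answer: $784$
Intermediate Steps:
$H{\left(Z \right)} = 4 Z$ ($H{\left(Z \right)} = \left(6 - 4\right) 2 Z = 2 \cdot 2 Z = 4 Z$)
$\left(\left(4 \cdot 5 + H{\left(5 \right)}\right) - 12\right)^{2} = \left(\left(4 \cdot 5 + 4 \cdot 5\right) - 12\right)^{2} = \left(\left(20 + 20\right) - 12\right)^{2} = \left(40 - 12\right)^{2} = 28^{2} = 784$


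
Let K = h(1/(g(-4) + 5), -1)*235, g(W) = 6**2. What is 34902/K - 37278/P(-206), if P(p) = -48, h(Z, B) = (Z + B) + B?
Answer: 11868511/16920 ≈ 701.45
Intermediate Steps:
g(W) = 36
h(Z, B) = Z + 2*B (h(Z, B) = (B + Z) + B = Z + 2*B)
K = -19035/41 (K = (1/(36 + 5) + 2*(-1))*235 = (1/41 - 2)*235 = -81/41*235 = -19035/41 ≈ -464.27)
34902/K - 37278/P(-206) = 34902/(-19035/41) - 37278/(-48) = 34902*(-41/19035) - 37278*(-1/48) = -158998/2115 + 6213/8 = 11868511/16920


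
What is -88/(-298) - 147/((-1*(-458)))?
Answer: -1751/68242 ≈ -0.025659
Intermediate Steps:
-88/(-298) - 147/((-1*(-458))) = -88*(-1/298) - 147/458 = 44/149 - 147*1/458 = 44/149 - 147/458 = -1751/68242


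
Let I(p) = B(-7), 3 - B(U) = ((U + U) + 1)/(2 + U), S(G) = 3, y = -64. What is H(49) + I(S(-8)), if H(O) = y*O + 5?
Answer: -15653/5 ≈ -3130.6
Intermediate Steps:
B(U) = 3 - (1 + 2*U)/(2 + U) (B(U) = 3 - ((U + U) + 1)/(2 + U) = 3 - (2*U + 1)/(2 + U) = 3 - (1 + 2*U)/(2 + U))
H(O) = 5 - 64*O (H(O) = -64*O + 5 = 5 - 64*O)
I(p) = ⅖ (I(p) = (5 - 7)/(2 - 7) = -2/(-5) = -⅕*(-2) = ⅖)
H(49) + I(S(-8)) = (5 - 64*49) + ⅖ = (5 - 3136) + ⅖ = -3131 + ⅖ = -15653/5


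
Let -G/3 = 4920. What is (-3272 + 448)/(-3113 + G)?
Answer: 2824/17873 ≈ 0.15800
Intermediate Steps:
G = -14760 (G = -3*4920 = -14760)
(-3272 + 448)/(-3113 + G) = (-3272 + 448)/(-3113 - 14760) = -2824/(-17873) = -2824*(-1/17873) = 2824/17873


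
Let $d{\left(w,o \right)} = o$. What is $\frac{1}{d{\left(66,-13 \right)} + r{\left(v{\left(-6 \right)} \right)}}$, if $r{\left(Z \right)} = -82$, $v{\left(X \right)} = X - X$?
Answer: $- \frac{1}{95} \approx -0.010526$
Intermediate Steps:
$v{\left(X \right)} = 0$
$\frac{1}{d{\left(66,-13 \right)} + r{\left(v{\left(-6 \right)} \right)}} = \frac{1}{-13 - 82} = \frac{1}{-95} = - \frac{1}{95}$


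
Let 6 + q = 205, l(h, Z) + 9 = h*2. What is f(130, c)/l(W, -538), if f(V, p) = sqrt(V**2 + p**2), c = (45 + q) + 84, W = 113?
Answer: 2*sqrt(31121)/217 ≈ 1.6259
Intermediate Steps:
l(h, Z) = -9 + 2*h (l(h, Z) = -9 + h*2 = -9 + 2*h)
q = 199 (q = -6 + 205 = 199)
c = 328 (c = (45 + 199) + 84 = 244 + 84 = 328)
f(130, c)/l(W, -538) = sqrt(130**2 + 328**2)/(-9 + 2*113) = sqrt(16900 + 107584)/(-9 + 226) = sqrt(124484)/217 = (2*sqrt(31121))*(1/217) = 2*sqrt(31121)/217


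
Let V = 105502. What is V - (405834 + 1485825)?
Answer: -1786157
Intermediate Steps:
V - (405834 + 1485825) = 105502 - (405834 + 1485825) = 105502 - 1*1891659 = 105502 - 1891659 = -1786157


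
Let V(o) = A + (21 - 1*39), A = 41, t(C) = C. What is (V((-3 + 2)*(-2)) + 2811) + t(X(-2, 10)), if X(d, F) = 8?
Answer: 2842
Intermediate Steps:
V(o) = 23 (V(o) = 41 + (21 - 1*39) = 41 + (21 - 39) = 41 - 18 = 23)
(V((-3 + 2)*(-2)) + 2811) + t(X(-2, 10)) = (23 + 2811) + 8 = 2834 + 8 = 2842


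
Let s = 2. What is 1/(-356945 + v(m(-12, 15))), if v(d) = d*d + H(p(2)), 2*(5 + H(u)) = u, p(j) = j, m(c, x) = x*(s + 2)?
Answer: -1/353349 ≈ -2.8301e-6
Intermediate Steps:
m(c, x) = 4*x (m(c, x) = x*(2 + 2) = x*4 = 4*x)
H(u) = -5 + u/2
v(d) = -4 + d**2 (v(d) = d*d + (-5 + (1/2)*2) = d**2 + (-5 + 1) = d**2 - 4 = -4 + d**2)
1/(-356945 + v(m(-12, 15))) = 1/(-356945 + (-4 + (4*15)**2)) = 1/(-356945 + (-4 + 60**2)) = 1/(-356945 + (-4 + 3600)) = 1/(-356945 + 3596) = 1/(-353349) = -1/353349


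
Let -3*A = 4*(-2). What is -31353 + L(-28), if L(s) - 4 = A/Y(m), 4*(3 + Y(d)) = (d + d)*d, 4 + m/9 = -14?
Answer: -1233802585/39357 ≈ -31349.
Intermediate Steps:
m = -162 (m = -36 + 9*(-14) = -36 - 126 = -162)
Y(d) = -3 + d²/2 (Y(d) = -3 + ((d + d)*d)/4 = -3 + ((2*d)*d)/4 = -3 + (2*d²)/4 = -3 + d²/2)
A = 8/3 (A = -4*(-2)/3 = -⅓*(-8) = 8/3 ≈ 2.6667)
L(s) = 157436/39357 (L(s) = 4 + 8/(3*(-3 + (½)*(-162)²)) = 4 + 8/(3*(-3 + (½)*26244)) = 4 + 8/(3*(-3 + 13122)) = 4 + (8/3)/13119 = 4 + (8/3)*(1/13119) = 4 + 8/39357 = 157436/39357)
-31353 + L(-28) = -31353 + 157436/39357 = -1233802585/39357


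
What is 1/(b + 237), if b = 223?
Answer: 1/460 ≈ 0.0021739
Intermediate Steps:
1/(b + 237) = 1/(223 + 237) = 1/460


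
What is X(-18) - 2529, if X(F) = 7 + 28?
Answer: -2494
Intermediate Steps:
X(F) = 35
X(-18) - 2529 = 35 - 2529 = -2494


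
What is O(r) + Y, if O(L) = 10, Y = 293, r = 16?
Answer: 303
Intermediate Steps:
O(r) + Y = 10 + 293 = 303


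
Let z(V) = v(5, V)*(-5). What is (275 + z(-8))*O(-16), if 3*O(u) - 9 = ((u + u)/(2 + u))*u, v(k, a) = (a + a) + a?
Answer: -76235/21 ≈ -3630.2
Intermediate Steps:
v(k, a) = 3*a (v(k, a) = 2*a + a = 3*a)
z(V) = -15*V (z(V) = (3*V)*(-5) = -15*V)
O(u) = 3 + 2*u²/(3*(2 + u)) (O(u) = 3 + (((u + u)/(2 + u))*u)/3 = 3 + (((2*u)/(2 + u))*u)/3 = 3 + ((2*u/(2 + u))*u)/3 = 3 + (2*u²/(2 + u))/3 = 3 + 2*u²/(3*(2 + u)))
(275 + z(-8))*O(-16) = (275 - 15*(-8))*((18 + 2*(-16)² + 9*(-16))/(3*(2 - 16))) = (275 + 120)*((⅓)*(18 + 2*256 - 144)/(-14)) = 395*((⅓)*(-1/14)*(18 + 512 - 144)) = 395*((⅓)*(-1/14)*386) = 395*(-193/21) = -76235/21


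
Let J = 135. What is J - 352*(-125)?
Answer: 44135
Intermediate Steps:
J - 352*(-125) = 135 - 352*(-125) = 135 + 44000 = 44135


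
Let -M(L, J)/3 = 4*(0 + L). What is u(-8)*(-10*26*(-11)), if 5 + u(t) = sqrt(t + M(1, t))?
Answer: -14300 + 5720*I*sqrt(5) ≈ -14300.0 + 12790.0*I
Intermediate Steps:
M(L, J) = -12*L (M(L, J) = -12*(0 + L) = -12*L)
u(t) = -5 + sqrt(-12 + t) (u(t) = -5 + sqrt(t - 12*1) = -5 + sqrt(t - 12) = -5 + sqrt(-12 + t))
u(-8)*(-10*26*(-11)) = (-5 + sqrt(-12 - 8))*(-10*26*(-11)) = (-5 + sqrt(-20))*(-260*(-11)) = (-5 + 2*I*sqrt(5))*2860 = -14300 + 5720*I*sqrt(5)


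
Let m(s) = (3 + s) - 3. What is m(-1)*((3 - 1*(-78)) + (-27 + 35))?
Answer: -89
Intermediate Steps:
m(s) = s
m(-1)*((3 - 1*(-78)) + (-27 + 35)) = -((3 - 1*(-78)) + (-27 + 35)) = -((3 + 78) + 8) = -(81 + 8) = -1*89 = -89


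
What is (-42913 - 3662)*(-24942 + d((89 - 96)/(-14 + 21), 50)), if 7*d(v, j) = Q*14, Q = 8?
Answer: 1160928450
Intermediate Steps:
d(v, j) = 16 (d(v, j) = (8*14)/7 = (⅐)*112 = 16)
(-42913 - 3662)*(-24942 + d((89 - 96)/(-14 + 21), 50)) = (-42913 - 3662)*(-24942 + 16) = -46575*(-24926) = 1160928450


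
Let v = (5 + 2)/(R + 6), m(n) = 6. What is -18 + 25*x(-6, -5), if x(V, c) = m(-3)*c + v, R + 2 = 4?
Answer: -5969/8 ≈ -746.13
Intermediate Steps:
R = 2 (R = -2 + 4 = 2)
v = 7/8 (v = (5 + 2)/(2 + 6) = 7/8 ≈ 0.87500)
x(V, c) = 7/8 + 6*c (x(V, c) = 6*c + 7/8 = 7/8 + 6*c)
-18 + 25*x(-6, -5) = -18 + 25*(7/8 + 6*(-5)) = -18 + 25*(7/8 - 30) = -18 + 25*(-233/8) = -18 - 5825/8 = -5969/8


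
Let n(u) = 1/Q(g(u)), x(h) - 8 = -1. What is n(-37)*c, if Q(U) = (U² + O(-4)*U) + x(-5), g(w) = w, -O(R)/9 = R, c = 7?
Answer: 7/44 ≈ 0.15909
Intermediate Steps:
x(h) = 7 (x(h) = 8 - 1 = 7)
O(R) = -9*R
Q(U) = 7 + U² + 36*U (Q(U) = (U² + (-9*(-4))*U) + 7 = (U² + 36*U) + 7 = 7 + U² + 36*U)
n(u) = 1/(7 + u² + 36*u)
n(-37)*c = 7/(7 + (-37)² + 36*(-37)) = 7/(7 + 1369 - 1332) = 7/44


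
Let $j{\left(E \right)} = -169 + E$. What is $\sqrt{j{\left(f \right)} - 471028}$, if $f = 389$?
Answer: $6 i \sqrt{13078} \approx 686.15 i$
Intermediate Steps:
$\sqrt{j{\left(f \right)} - 471028} = \sqrt{\left(-169 + 389\right) - 471028} = \sqrt{220 - 471028} = \sqrt{-470808} = 6 i \sqrt{13078}$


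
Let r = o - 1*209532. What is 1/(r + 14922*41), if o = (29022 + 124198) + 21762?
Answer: 1/577252 ≈ 1.7323e-6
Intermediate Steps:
o = 174982 (o = 153220 + 21762 = 174982)
r = -34550 (r = 174982 - 1*209532 = 174982 - 209532 = -34550)
1/(r + 14922*41) = 1/(-34550 + 14922*41) = 1/(-34550 + 611802) = 1/577252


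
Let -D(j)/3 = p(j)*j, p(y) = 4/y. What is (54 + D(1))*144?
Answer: 6048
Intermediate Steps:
D(j) = -12 (D(j) = -3*4/j*j = -3*4 = -12)
(54 + D(1))*144 = (54 - 12)*144 = 42*144 = 6048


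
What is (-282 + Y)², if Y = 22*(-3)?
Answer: 121104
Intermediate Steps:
Y = -66
(-282 + Y)² = (-282 - 66)² = (-348)² = 121104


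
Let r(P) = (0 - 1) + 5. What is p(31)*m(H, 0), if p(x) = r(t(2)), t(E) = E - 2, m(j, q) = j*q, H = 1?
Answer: 0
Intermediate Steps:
t(E) = -2 + E
r(P) = 4 (r(P) = -1 + 5 = 4)
p(x) = 4
p(31)*m(H, 0) = 4*(1*0) = 4*0 = 0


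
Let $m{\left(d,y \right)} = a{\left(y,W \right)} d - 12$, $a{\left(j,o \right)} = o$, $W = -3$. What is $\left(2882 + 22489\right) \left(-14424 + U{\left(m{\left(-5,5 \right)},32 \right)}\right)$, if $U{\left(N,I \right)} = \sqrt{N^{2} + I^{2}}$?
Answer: $-365951304 + 25371 \sqrt{1033} \approx -3.6514 \cdot 10^{8}$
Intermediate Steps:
$m{\left(d,y \right)} = -12 - 3 d$ ($m{\left(d,y \right)} = - 3 d - 12 = -12 - 3 d$)
$U{\left(N,I \right)} = \sqrt{I^{2} + N^{2}}$
$\left(2882 + 22489\right) \left(-14424 + U{\left(m{\left(-5,5 \right)},32 \right)}\right) = \left(2882 + 22489\right) \left(-14424 + \sqrt{32^{2} + \left(-12 - -15\right)^{2}}\right) = 25371 \left(-14424 + \sqrt{1024 + \left(-12 + 15\right)^{2}}\right) = 25371 \left(-14424 + \sqrt{1024 + 3^{2}}\right) = 25371 \left(-14424 + \sqrt{1024 + 9}\right) = 25371 \left(-14424 + \sqrt{1033}\right) = -365951304 + 25371 \sqrt{1033}$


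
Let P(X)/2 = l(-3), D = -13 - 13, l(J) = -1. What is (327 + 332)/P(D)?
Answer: -659/2 ≈ -329.50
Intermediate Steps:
D = -26
P(X) = -2 (P(X) = 2*(-1) = -2)
(327 + 332)/P(D) = (327 + 332)/(-2) = 659*(-½) = -659/2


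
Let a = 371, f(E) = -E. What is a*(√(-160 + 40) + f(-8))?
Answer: 2968 + 742*I*√30 ≈ 2968.0 + 4064.1*I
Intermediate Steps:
a*(√(-160 + 40) + f(-8)) = 371*(√(-160 + 40) - 1*(-8)) = 371*(√(-120) + 8) = 371*(2*I*√30 + 8) = 371*(8 + 2*I*√30) = 2968 + 742*I*√30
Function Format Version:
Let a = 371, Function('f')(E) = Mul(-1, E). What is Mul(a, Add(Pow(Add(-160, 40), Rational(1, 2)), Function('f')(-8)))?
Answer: Add(2968, Mul(742, I, Pow(30, Rational(1, 2)))) ≈ Add(2968.0, Mul(4064.1, I))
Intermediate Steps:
Mul(a, Add(Pow(Add(-160, 40), Rational(1, 2)), Function('f')(-8))) = Mul(371, Add(Pow(Add(-160, 40), Rational(1, 2)), Mul(-1, -8))) = Mul(371, Add(Pow(-120, Rational(1, 2)), 8)) = Mul(371, Add(Mul(2, I, Pow(30, Rational(1, 2))), 8)) = Mul(371, Add(8, Mul(2, I, Pow(30, Rational(1, 2))))) = Add(2968, Mul(742, I, Pow(30, Rational(1, 2))))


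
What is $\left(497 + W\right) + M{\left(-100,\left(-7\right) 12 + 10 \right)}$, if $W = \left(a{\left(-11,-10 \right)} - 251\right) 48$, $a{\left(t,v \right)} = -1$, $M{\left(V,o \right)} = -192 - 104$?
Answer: $-11895$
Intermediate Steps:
$M{\left(V,o \right)} = -296$
$W = -12096$ ($W = \left(-1 - 251\right) 48 = \left(-252\right) 48 = -12096$)
$\left(497 + W\right) + M{\left(-100,\left(-7\right) 12 + 10 \right)} = \left(497 - 12096\right) - 296 = -11599 - 296 = -11895$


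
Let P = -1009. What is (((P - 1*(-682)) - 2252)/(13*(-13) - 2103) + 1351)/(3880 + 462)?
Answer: 3072051/9865024 ≈ 0.31141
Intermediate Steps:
(((P - 1*(-682)) - 2252)/(13*(-13) - 2103) + 1351)/(3880 + 462) = (((-1009 - 1*(-682)) - 2252)/(13*(-13) - 2103) + 1351)/(3880 + 462) = (((-1009 + 682) - 2252)/(-169 - 2103) + 1351)/4342 = ((-327 - 2252)/(-2272) + 1351)*(1/4342) = (-2579*(-1/2272) + 1351)*(1/4342) = (2579/2272 + 1351)*(1/4342) = (3072051/2272)*(1/4342) = 3072051/9865024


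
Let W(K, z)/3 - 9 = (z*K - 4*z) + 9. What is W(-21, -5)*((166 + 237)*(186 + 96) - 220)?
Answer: 48659754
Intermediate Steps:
W(K, z) = 54 - 12*z + 3*K*z (W(K, z) = 27 + 3*((z*K - 4*z) + 9) = 27 + 3*((K*z - 4*z) + 9) = 27 + 3*((-4*z + K*z) + 9) = 27 + 3*(9 - 4*z + K*z) = 27 + (27 - 12*z + 3*K*z) = 54 - 12*z + 3*K*z)
W(-21, -5)*((166 + 237)*(186 + 96) - 220) = (54 - 12*(-5) + 3*(-21)*(-5))*((166 + 237)*(186 + 96) - 220) = (54 + 60 + 315)*(403*282 - 220) = 429*(113646 - 220) = 429*113426 = 48659754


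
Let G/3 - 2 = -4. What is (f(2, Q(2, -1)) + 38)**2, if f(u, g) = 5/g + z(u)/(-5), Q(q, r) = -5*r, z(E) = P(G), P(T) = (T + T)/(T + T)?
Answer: 37636/25 ≈ 1505.4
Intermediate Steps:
G = -6 (G = 6 + 3*(-4) = 6 - 12 = -6)
P(T) = 1 (P(T) = (2*T)/((2*T)) = (2*T)*(1/(2*T)) = 1)
z(E) = 1
f(u, g) = -1/5 + 5/g (f(u, g) = 5/g + 1/(-5) = 5/g + 1*(-1/5) = 5/g - 1/5 = -1/5 + 5/g)
(f(2, Q(2, -1)) + 38)**2 = ((25 - (-5)*(-1))/(5*((-5*(-1)))) + 38)**2 = ((1/5)*(25 - 1*5)/5 + 38)**2 = ((1/5)*(1/5)*(25 - 5) + 38)**2 = ((1/5)*(1/5)*20 + 38)**2 = (4/5 + 38)**2 = (194/5)**2 = 37636/25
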